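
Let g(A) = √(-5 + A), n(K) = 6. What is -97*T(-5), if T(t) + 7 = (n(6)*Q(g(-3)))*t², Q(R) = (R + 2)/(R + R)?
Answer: -6596 + 7275*I*√2/2 ≈ -6596.0 + 5144.2*I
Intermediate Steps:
Q(R) = (2 + R)/(2*R) (Q(R) = (2 + R)/((2*R)) = (2 + R)*(1/(2*R)) = (2 + R)/(2*R))
T(t) = -7 - 3*I*√2*t²*(2 + 2*I*√2)/4 (T(t) = -7 + (6*((2 + √(-5 - 3))/(2*(√(-5 - 3)))))*t² = -7 + (6*((2 + √(-8))/(2*(√(-8)))))*t² = -7 + (6*((2 + 2*I*√2)/(2*((2*I*√2)))))*t² = -7 + (6*((-I*√2/4)*(2 + 2*I*√2)/2))*t² = -7 + (6*(-I*√2*(2 + 2*I*√2)/8))*t² = -7 + (-3*I*√2*(2 + 2*I*√2)/4)*t² = -7 - 3*I*√2*t²*(2 + 2*I*√2)/4)
-97*T(-5) = -97*(-7 + 3*(-5)² - 3/2*I*√2*(-5)²) = -97*(-7 + 3*25 - 3/2*I*√2*25) = -97*(-7 + 75 - 75*I*√2/2) = -97*(68 - 75*I*√2/2) = -6596 + 7275*I*√2/2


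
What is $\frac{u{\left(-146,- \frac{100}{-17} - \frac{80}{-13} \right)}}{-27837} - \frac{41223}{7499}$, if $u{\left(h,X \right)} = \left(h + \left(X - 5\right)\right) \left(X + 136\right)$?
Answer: $- \frac{16170566050189}{3398514096861} \approx -4.7581$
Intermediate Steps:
$u{\left(h,X \right)} = \left(136 + X\right) \left(-5 + X + h\right)$ ($u{\left(h,X \right)} = \left(h + \left(-5 + X\right)\right) \left(136 + X\right) = \left(-5 + X + h\right) \left(136 + X\right) = \left(136 + X\right) \left(-5 + X + h\right)$)
$\frac{u{\left(-146,- \frac{100}{-17} - \frac{80}{-13} \right)}}{-27837} - \frac{41223}{7499} = \frac{-680 + \left(- \frac{100}{-17} - \frac{80}{-13}\right)^{2} + 131 \left(- \frac{100}{-17} - \frac{80}{-13}\right) + 136 \left(-146\right) + \left(- \frac{100}{-17} - \frac{80}{-13}\right) \left(-146\right)}{-27837} - \frac{41223}{7499} = \left(-680 + \left(\left(-100\right) \left(- \frac{1}{17}\right) - - \frac{80}{13}\right)^{2} + 131 \left(\left(-100\right) \left(- \frac{1}{17}\right) - - \frac{80}{13}\right) - 19856 + \left(\left(-100\right) \left(- \frac{1}{17}\right) - - \frac{80}{13}\right) \left(-146\right)\right) \left(- \frac{1}{27837}\right) - \frac{41223}{7499} = \left(-680 + \left(\frac{100}{17} + \frac{80}{13}\right)^{2} + 131 \left(\frac{100}{17} + \frac{80}{13}\right) - 19856 + \left(\frac{100}{17} + \frac{80}{13}\right) \left(-146\right)\right) \left(- \frac{1}{27837}\right) - \frac{41223}{7499} = \left(-680 + \left(\frac{2660}{221}\right)^{2} + 131 \cdot \frac{2660}{221} - 19856 + \frac{2660}{221} \left(-146\right)\right) \left(- \frac{1}{27837}\right) - \frac{41223}{7499} = \left(-680 + \frac{7075600}{48841} + \frac{348460}{221} - 19856 - \frac{388360}{221}\right) \left(- \frac{1}{27837}\right) - \frac{41223}{7499} = \left(- \frac{1004741076}{48841}\right) \left(- \frac{1}{27837}\right) - \frac{41223}{7499} = \frac{334913692}{453195639} - \frac{41223}{7499} = - \frac{16170566050189}{3398514096861}$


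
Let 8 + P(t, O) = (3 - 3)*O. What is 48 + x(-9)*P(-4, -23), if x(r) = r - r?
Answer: 48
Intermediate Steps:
P(t, O) = -8 (P(t, O) = -8 + (3 - 3)*O = -8 + 0*O = -8 + 0 = -8)
x(r) = 0
48 + x(-9)*P(-4, -23) = 48 + 0*(-8) = 48 + 0 = 48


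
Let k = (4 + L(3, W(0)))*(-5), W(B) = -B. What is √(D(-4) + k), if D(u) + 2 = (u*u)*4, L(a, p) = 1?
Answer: √37 ≈ 6.0828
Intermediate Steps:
D(u) = -2 + 4*u² (D(u) = -2 + (u*u)*4 = -2 + u²*4 = -2 + 4*u²)
k = -25 (k = (4 + 1)*(-5) = 5*(-5) = -25)
√(D(-4) + k) = √((-2 + 4*(-4)²) - 25) = √((-2 + 4*16) - 25) = √((-2 + 64) - 25) = √(62 - 25) = √37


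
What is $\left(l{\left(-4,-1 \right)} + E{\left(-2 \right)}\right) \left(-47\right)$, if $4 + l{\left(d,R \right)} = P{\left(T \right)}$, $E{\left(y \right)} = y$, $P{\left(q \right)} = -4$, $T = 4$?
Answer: $470$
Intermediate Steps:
$l{\left(d,R \right)} = -8$ ($l{\left(d,R \right)} = -4 - 4 = -8$)
$\left(l{\left(-4,-1 \right)} + E{\left(-2 \right)}\right) \left(-47\right) = \left(-8 - 2\right) \left(-47\right) = \left(-10\right) \left(-47\right) = 470$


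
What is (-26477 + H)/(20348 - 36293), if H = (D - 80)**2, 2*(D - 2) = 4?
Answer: 20701/15945 ≈ 1.2983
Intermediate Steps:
D = 4 (D = 2 + (1/2)*4 = 2 + 2 = 4)
H = 5776 (H = (4 - 80)**2 = (-76)**2 = 5776)
(-26477 + H)/(20348 - 36293) = (-26477 + 5776)/(20348 - 36293) = -20701/(-15945) = -20701*(-1/15945) = 20701/15945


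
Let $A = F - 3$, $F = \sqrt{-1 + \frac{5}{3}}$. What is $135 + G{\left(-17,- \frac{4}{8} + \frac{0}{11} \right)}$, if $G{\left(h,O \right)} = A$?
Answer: $132 + \frac{\sqrt{6}}{3} \approx 132.82$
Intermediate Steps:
$F = \frac{\sqrt{6}}{3}$ ($F = \sqrt{-1 + 5 \cdot \frac{1}{3}} = \sqrt{-1 + \frac{5}{3}} = \sqrt{\frac{2}{3}} = \frac{\sqrt{6}}{3} \approx 0.8165$)
$A = -3 + \frac{\sqrt{6}}{3}$ ($A = \frac{\sqrt{6}}{3} - 3 = -3 + \frac{\sqrt{6}}{3} \approx -2.1835$)
$G{\left(h,O \right)} = -3 + \frac{\sqrt{6}}{3}$
$135 + G{\left(-17,- \frac{4}{8} + \frac{0}{11} \right)} = 135 - \left(3 - \frac{\sqrt{6}}{3}\right) = 132 + \frac{\sqrt{6}}{3}$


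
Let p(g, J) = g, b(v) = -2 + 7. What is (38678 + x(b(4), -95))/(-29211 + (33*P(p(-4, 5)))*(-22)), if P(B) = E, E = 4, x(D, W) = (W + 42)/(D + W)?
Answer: -3481073/2890350 ≈ -1.2044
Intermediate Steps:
b(v) = 5
x(D, W) = (42 + W)/(D + W)
P(B) = 4
(38678 + x(b(4), -95))/(-29211 + (33*P(p(-4, 5)))*(-22)) = (38678 + (42 - 95)/(5 - 95))/(-29211 + (33*4)*(-22)) = (38678 - 53/(-90))/(-29211 + 132*(-22)) = (38678 - 1/90*(-53))/(-29211 - 2904) = (38678 + 53/90)/(-32115) = (3481073/90)*(-1/32115) = -3481073/2890350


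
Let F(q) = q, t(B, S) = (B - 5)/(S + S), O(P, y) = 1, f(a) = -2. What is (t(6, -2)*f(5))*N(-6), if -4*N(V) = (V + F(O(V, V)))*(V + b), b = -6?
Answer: -15/2 ≈ -7.5000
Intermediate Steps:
t(B, S) = (-5 + B)/(2*S) (t(B, S) = (-5 + B)/((2*S)) = (-5 + B)*(1/(2*S)) = (-5 + B)/(2*S))
N(V) = -(1 + V)*(-6 + V)/4 (N(V) = -(V + 1)*(V - 6)/4 = -(1 + V)*(-6 + V)/4)
(t(6, -2)*f(5))*N(-6) = (((1/2)*(-5 + 6)/(-2))*(-2))*(3/2 - 1/4*(-6)**2 + (5/4)*(-6)) = (((1/2)*(-1/2)*1)*(-2))*(3/2 - 1/4*36 - 15/2) = (-1/4*(-2))*(3/2 - 9 - 15/2) = (1/2)*(-15) = -15/2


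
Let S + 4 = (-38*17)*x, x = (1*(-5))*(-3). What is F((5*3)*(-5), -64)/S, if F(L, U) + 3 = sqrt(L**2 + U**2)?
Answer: 3/9694 - sqrt(9721)/9694 ≈ -0.0098613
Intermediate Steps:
x = 15 (x = -5*(-3) = 15)
F(L, U) = -3 + sqrt(L**2 + U**2)
S = -9694 (S = -4 - 38*17*15 = -4 - 646*15 = -4 - 9690 = -9694)
F((5*3)*(-5), -64)/S = (-3 + sqrt(((5*3)*(-5))**2 + (-64)**2))/(-9694) = (-3 + sqrt((15*(-5))**2 + 4096))*(-1/9694) = (-3 + sqrt((-75)**2 + 4096))*(-1/9694) = (-3 + sqrt(5625 + 4096))*(-1/9694) = (-3 + sqrt(9721))*(-1/9694) = 3/9694 - sqrt(9721)/9694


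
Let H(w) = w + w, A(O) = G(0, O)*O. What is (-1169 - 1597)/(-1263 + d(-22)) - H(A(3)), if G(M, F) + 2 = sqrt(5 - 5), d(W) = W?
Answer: 18186/1285 ≈ 14.153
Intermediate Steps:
G(M, F) = -2 (G(M, F) = -2 + sqrt(5 - 5) = -2 + sqrt(0) = -2 + 0 = -2)
A(O) = -2*O
H(w) = 2*w
(-1169 - 1597)/(-1263 + d(-22)) - H(A(3)) = (-1169 - 1597)/(-1263 - 22) - 2*(-2*3) = -2766/(-1285) - 2*(-6) = -2766*(-1/1285) - 1*(-12) = 2766/1285 + 12 = 18186/1285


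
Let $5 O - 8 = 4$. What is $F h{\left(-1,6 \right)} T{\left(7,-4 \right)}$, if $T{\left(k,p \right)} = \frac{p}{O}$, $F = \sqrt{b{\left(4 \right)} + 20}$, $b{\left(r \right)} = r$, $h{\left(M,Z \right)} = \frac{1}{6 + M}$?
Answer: $- \frac{2 \sqrt{6}}{3} \approx -1.633$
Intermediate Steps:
$O = \frac{12}{5}$ ($O = \frac{8}{5} + \frac{1}{5} \cdot 4 = \frac{8}{5} + \frac{4}{5} = \frac{12}{5} \approx 2.4$)
$F = 2 \sqrt{6}$ ($F = \sqrt{4 + 20} = \sqrt{24} = 2 \sqrt{6} \approx 4.899$)
$T{\left(k,p \right)} = \frac{5 p}{12}$ ($T{\left(k,p \right)} = \frac{p}{\frac{12}{5}} = p \frac{5}{12} = \frac{5 p}{12}$)
$F h{\left(-1,6 \right)} T{\left(7,-4 \right)} = \frac{2 \sqrt{6}}{6 - 1} \cdot \frac{5}{12} \left(-4\right) = \frac{2 \sqrt{6}}{5} \left(- \frac{5}{3}\right) = - \frac{2 \sqrt{6}}{3}$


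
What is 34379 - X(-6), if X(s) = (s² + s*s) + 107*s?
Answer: 34949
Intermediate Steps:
X(s) = 2*s² + 107*s (X(s) = (s² + s²) + 107*s = 2*s² + 107*s)
34379 - X(-6) = 34379 - (-6)*(107 + 2*(-6)) = 34379 - (-6)*(107 - 12) = 34379 - (-6)*95 = 34379 - 1*(-570) = 34379 + 570 = 34949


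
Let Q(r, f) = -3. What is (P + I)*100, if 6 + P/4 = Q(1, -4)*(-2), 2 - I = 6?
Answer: -400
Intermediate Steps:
I = -4 (I = 2 - 1*6 = 2 - 6 = -4)
P = 0 (P = -24 + 4*(-3*(-2)) = -24 + 4*6 = -24 + 24 = 0)
(P + I)*100 = (0 - 4)*100 = -4*100 = -400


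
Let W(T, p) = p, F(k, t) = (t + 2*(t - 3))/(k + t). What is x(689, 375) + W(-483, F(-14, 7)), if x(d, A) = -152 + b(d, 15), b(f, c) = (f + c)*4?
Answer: 18633/7 ≈ 2661.9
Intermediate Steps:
F(k, t) = (-6 + 3*t)/(k + t) (F(k, t) = (t + 2*(-3 + t))/(k + t) = (t + (-6 + 2*t))/(k + t) = (-6 + 3*t)/(k + t))
b(f, c) = 4*c + 4*f (b(f, c) = (c + f)*4 = 4*c + 4*f)
x(d, A) = -92 + 4*d (x(d, A) = -152 + (4*15 + 4*d) = -152 + (60 + 4*d) = -92 + 4*d)
x(689, 375) + W(-483, F(-14, 7)) = (-92 + 4*689) + 3*(-2 + 7)/(-14 + 7) = (-92 + 2756) + 3*5/(-7) = 2664 + 3*(-⅐)*5 = 2664 - 15/7 = 18633/7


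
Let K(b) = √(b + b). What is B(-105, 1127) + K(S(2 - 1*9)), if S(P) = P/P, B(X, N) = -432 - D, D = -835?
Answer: 403 + √2 ≈ 404.41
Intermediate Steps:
B(X, N) = 403 (B(X, N) = -432 - 1*(-835) = -432 + 835 = 403)
S(P) = 1
K(b) = √2*√b (K(b) = √(2*b) = √2*√b)
B(-105, 1127) + K(S(2 - 1*9)) = 403 + √2*√1 = 403 + √2*1 = 403 + √2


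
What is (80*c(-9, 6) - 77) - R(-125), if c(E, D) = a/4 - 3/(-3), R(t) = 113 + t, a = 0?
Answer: 15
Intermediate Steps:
c(E, D) = 1 (c(E, D) = 0/4 - 3/(-3) = 0*(¼) - 3*(-⅓) = 0 + 1 = 1)
(80*c(-9, 6) - 77) - R(-125) = (80*1 - 77) - (113 - 125) = (80 - 77) - 1*(-12) = 3 + 12 = 15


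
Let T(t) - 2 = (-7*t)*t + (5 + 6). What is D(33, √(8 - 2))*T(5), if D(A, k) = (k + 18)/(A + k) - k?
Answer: -31752/361 + 57672*√6/361 ≈ 303.37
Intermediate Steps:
T(t) = 13 - 7*t² (T(t) = 2 + ((-7*t)*t + (5 + 6)) = 2 + (-7*t² + 11) = 2 + (11 - 7*t²) = 13 - 7*t²)
D(A, k) = -k + (18 + k)/(A + k) (D(A, k) = (18 + k)/(A + k) - k = -k + (18 + k)/(A + k))
D(33, √(8 - 2))*T(5) = ((18 + √(8 - 2) - (√(8 - 2))² - 1*33*√(8 - 2))/(33 + √(8 - 2)))*(13 - 7*5²) = ((18 + √6 - (√6)² - 1*33*√6)/(33 + √6))*(13 - 7*25) = ((18 + √6 - 1*6 - 33*√6)/(33 + √6))*(13 - 175) = ((18 + √6 - 6 - 33*√6)/(33 + √6))*(-162) = ((12 - 32*√6)/(33 + √6))*(-162) = -162*(12 - 32*√6)/(33 + √6)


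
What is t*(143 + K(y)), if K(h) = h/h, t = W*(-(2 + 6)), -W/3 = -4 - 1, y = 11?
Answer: -17280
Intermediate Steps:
W = 15 (W = -3*(-4 - 1) = -3*(-5) = 15)
t = -120 (t = 15*(-(2 + 6)) = 15*(-1*8) = 15*(-8) = -120)
K(h) = 1
t*(143 + K(y)) = -120*(143 + 1) = -120*144 = -17280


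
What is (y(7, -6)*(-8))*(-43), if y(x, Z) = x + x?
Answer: 4816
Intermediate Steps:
y(x, Z) = 2*x
(y(7, -6)*(-8))*(-43) = ((2*7)*(-8))*(-43) = (14*(-8))*(-43) = -112*(-43) = 4816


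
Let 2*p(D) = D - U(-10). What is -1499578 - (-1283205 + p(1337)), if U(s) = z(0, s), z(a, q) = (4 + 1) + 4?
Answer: -217037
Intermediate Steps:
z(a, q) = 9 (z(a, q) = 5 + 4 = 9)
U(s) = 9
p(D) = -9/2 + D/2 (p(D) = (D - 1*9)/2 = (D - 9)/2 = (-9 + D)/2 = -9/2 + D/2)
-1499578 - (-1283205 + p(1337)) = -1499578 - (-1283205 + (-9/2 + (½)*1337)) = -1499578 - (-1283205 + (-9/2 + 1337/2)) = -1499578 - (-1283205 + 664) = -1499578 - 1*(-1282541) = -1499578 + 1282541 = -217037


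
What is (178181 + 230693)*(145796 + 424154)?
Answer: 233037736300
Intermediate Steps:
(178181 + 230693)*(145796 + 424154) = 408874*569950 = 233037736300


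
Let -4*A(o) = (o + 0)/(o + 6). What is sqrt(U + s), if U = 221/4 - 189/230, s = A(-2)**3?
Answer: sqrt(737115730)/3680 ≈ 7.3777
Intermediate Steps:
A(o) = -o/(4*(6 + o)) (A(o) = -(o + 0)/(4*(o + 6)) = -o/(4*(6 + o)))
s = 1/512 (s = (-1*(-2)/(24 + 4*(-2)))**3 = (-1*(-2)/(24 - 8))**3 = (-1*(-2)/16)**3 = (-1*(-2)*1/16)**3 = (1/8)**3 = 1/512 ≈ 0.0019531)
U = 25037/460 (U = 221*(1/4) - 189*1/230 = 221/4 - 189/230 = 25037/460 ≈ 54.428)
sqrt(U + s) = sqrt(25037/460 + 1/512) = sqrt(3204851/58880) = sqrt(737115730)/3680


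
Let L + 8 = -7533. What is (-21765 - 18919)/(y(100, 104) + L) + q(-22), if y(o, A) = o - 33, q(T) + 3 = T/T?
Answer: 12868/3737 ≈ 3.4434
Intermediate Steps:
L = -7541 (L = -8 - 7533 = -7541)
q(T) = -2 (q(T) = -3 + T/T = -3 + 1 = -2)
y(o, A) = -33 + o
(-21765 - 18919)/(y(100, 104) + L) + q(-22) = (-21765 - 18919)/((-33 + 100) - 7541) - 2 = -40684/(67 - 7541) - 2 = -40684/(-7474) - 2 = -40684*(-1/7474) - 2 = 20342/3737 - 2 = 12868/3737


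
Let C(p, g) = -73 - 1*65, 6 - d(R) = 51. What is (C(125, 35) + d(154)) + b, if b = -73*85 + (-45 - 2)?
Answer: -6435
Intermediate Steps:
d(R) = -45 (d(R) = 6 - 1*51 = 6 - 51 = -45)
C(p, g) = -138 (C(p, g) = -73 - 65 = -138)
b = -6252 (b = -6205 - 47 = -6252)
(C(125, 35) + d(154)) + b = (-138 - 45) - 6252 = -183 - 6252 = -6435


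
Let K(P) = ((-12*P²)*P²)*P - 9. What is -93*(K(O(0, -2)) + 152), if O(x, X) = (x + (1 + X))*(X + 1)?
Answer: -12183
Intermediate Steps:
O(x, X) = (1 + X)*(1 + X + x) (O(x, X) = (1 + X + x)*(1 + X) = (1 + X)*(1 + X + x))
K(P) = -9 - 12*P⁵ (K(P) = (-12*P⁴)*P - 9 = -12*P⁵ - 9 = -9 - 12*P⁵)
-93*(K(O(0, -2)) + 152) = -93*((-9 - 12*(1 + 0 + (-2)² + 2*(-2) - 2*0)⁵) + 152) = -93*((-9 - 12*(1 + 0 + 4 - 4 + 0)⁵) + 152) = -93*((-9 - 12*1⁵) + 152) = -93*((-9 - 12*1) + 152) = -93*((-9 - 12) + 152) = -93*(-21 + 152) = -93*131 = -12183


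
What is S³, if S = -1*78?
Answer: -474552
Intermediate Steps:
S = -78
S³ = (-78)³ = -474552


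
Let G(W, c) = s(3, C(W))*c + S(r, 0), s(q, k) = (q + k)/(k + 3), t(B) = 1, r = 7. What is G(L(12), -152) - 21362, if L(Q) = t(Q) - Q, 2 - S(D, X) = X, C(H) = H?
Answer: -21512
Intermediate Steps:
S(D, X) = 2 - X
s(q, k) = (k + q)/(3 + k)
L(Q) = 1 - Q
G(W, c) = 2 + c (G(W, c) = ((W + 3)/(3 + W))*c + (2 - 1*0) = ((3 + W)/(3 + W))*c + (2 + 0) = 1*c + 2 = c + 2 = 2 + c)
G(L(12), -152) - 21362 = (2 - 152) - 21362 = -150 - 21362 = -21512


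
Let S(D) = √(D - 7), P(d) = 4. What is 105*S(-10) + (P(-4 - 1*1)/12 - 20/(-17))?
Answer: 77/51 + 105*I*√17 ≈ 1.5098 + 432.93*I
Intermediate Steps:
S(D) = √(-7 + D)
105*S(-10) + (P(-4 - 1*1)/12 - 20/(-17)) = 105*√(-7 - 10) + (4/12 - 20/(-17)) = 105*√(-17) + (4*(1/12) - 20*(-1/17)) = 105*(I*√17) + (⅓ + 20/17) = 105*I*√17 + 77/51 = 77/51 + 105*I*√17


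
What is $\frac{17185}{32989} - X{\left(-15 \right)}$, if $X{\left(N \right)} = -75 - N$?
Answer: $\frac{1996525}{32989} \approx 60.521$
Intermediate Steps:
$\frac{17185}{32989} - X{\left(-15 \right)} = \frac{17185}{32989} - \left(-75 - -15\right) = 17185 \cdot \frac{1}{32989} - \left(-75 + 15\right) = \frac{17185}{32989} - -60 = \frac{17185}{32989} + 60 = \frac{1996525}{32989}$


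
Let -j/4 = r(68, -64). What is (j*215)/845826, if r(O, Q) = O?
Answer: -29240/422913 ≈ -0.069139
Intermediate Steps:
j = -272 (j = -4*68 = -272)
(j*215)/845826 = -272*215/845826 = -58480*1/845826 = -29240/422913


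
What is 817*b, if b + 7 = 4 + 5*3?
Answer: 9804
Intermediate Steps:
b = 12 (b = -7 + (4 + 5*3) = -7 + (4 + 15) = -7 + 19 = 12)
817*b = 817*12 = 9804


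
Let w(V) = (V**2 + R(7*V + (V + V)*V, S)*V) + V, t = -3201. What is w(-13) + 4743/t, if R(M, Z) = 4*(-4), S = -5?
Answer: 386807/1067 ≈ 362.52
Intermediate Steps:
R(M, Z) = -16
w(V) = V**2 - 15*V (w(V) = (V**2 - 16*V) + V = V**2 - 15*V)
w(-13) + 4743/t = -13*(-15 - 13) + 4743/(-3201) = -13*(-28) + 4743*(-1/3201) = 364 - 1581/1067 = 386807/1067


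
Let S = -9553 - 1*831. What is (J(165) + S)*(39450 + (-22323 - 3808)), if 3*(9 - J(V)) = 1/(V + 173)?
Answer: -140119223069/1014 ≈ -1.3818e+8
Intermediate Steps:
J(V) = 9 - 1/(3*(173 + V)) (J(V) = 9 - 1/(3*(V + 173)) = 9 - 1/(3*(173 + V)))
S = -10384 (S = -9553 - 831 = -10384)
(J(165) + S)*(39450 + (-22323 - 3808)) = ((4670 + 27*165)/(3*(173 + 165)) - 10384)*(39450 + (-22323 - 3808)) = ((⅓)*(4670 + 4455)/338 - 10384)*(39450 - 26131) = ((⅓)*(1/338)*9125 - 10384)*13319 = (9125/1014 - 10384)*13319 = -10520251/1014*13319 = -140119223069/1014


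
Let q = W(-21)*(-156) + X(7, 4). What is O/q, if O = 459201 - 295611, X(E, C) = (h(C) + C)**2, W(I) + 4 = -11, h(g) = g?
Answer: 81795/1202 ≈ 68.049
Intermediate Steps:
W(I) = -15 (W(I) = -4 - 11 = -15)
X(E, C) = 4*C**2 (X(E, C) = (C + C)**2 = (2*C)**2 = 4*C**2)
O = 163590
q = 2404 (q = -15*(-156) + 4*4**2 = 2340 + 4*16 = 2340 + 64 = 2404)
O/q = 163590/2404 = 163590*(1/2404) = 81795/1202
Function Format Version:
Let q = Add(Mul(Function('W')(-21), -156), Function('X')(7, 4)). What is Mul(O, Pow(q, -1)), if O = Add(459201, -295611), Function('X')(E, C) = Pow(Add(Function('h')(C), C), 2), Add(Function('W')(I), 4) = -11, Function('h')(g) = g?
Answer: Rational(81795, 1202) ≈ 68.049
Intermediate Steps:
Function('W')(I) = -15 (Function('W')(I) = Add(-4, -11) = -15)
Function('X')(E, C) = Mul(4, Pow(C, 2)) (Function('X')(E, C) = Pow(Add(C, C), 2) = Pow(Mul(2, C), 2) = Mul(4, Pow(C, 2)))
O = 163590
q = 2404 (q = Add(Mul(-15, -156), Mul(4, Pow(4, 2))) = Add(2340, Mul(4, 16)) = Add(2340, 64) = 2404)
Mul(O, Pow(q, -1)) = Mul(163590, Pow(2404, -1)) = Mul(163590, Rational(1, 2404)) = Rational(81795, 1202)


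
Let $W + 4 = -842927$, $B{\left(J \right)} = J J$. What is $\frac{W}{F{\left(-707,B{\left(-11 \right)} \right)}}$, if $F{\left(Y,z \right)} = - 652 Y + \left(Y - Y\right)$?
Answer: $- \frac{842931}{460964} \approx -1.8286$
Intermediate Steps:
$B{\left(J \right)} = J^{2}$
$F{\left(Y,z \right)} = - 652 Y$ ($F{\left(Y,z \right)} = - 652 Y + 0 = - 652 Y$)
$W = -842931$ ($W = -4 - 842927 = -842931$)
$\frac{W}{F{\left(-707,B{\left(-11 \right)} \right)}} = - \frac{842931}{\left(-652\right) \left(-707\right)} = - \frac{842931}{460964}$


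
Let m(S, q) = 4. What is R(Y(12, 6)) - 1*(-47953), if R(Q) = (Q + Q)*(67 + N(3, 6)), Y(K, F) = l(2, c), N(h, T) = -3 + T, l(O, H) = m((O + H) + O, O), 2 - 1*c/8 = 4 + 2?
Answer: 48513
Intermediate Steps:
c = -32 (c = 16 - 8*(4 + 2) = 16 - 8*6 = 16 - 48 = -32)
l(O, H) = 4
Y(K, F) = 4
R(Q) = 140*Q (R(Q) = (Q + Q)*(67 + (-3 + 6)) = (2*Q)*(67 + 3) = (2*Q)*70 = 140*Q)
R(Y(12, 6)) - 1*(-47953) = 140*4 - 1*(-47953) = 560 + 47953 = 48513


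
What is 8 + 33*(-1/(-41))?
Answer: 361/41 ≈ 8.8049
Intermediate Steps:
8 + 33*(-1/(-41)) = 8 + 33*(-1*(-1/41)) = 8 + 33*(1/41) = 8 + 33/41 = 361/41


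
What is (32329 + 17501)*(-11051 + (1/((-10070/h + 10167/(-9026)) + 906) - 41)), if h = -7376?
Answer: -8336804465469542040/15083388271 ≈ -5.5271e+8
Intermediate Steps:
(32329 + 17501)*(-11051 + (1/((-10070/h + 10167/(-9026)) + 906) - 41)) = (32329 + 17501)*(-11051 + (1/((-10070/(-7376) + 10167/(-9026)) + 906) - 41)) = 49830*(-11051 + (1/((-10070*(-1/7376) + 10167*(-1/9026)) + 906) - 41)) = 49830*(-11051 + (1/((5035/3688 - 10167/9026) + 906) - 41)) = 49830*(-11051 + (1/(3975007/16643944 + 906) - 41)) = 49830*(-11051 + (1/(15083388271/16643944) - 41)) = 49830*(-11051 + (16643944/15083388271 - 41)) = 49830*(-11051 - 618402275167/15083388271) = 49830*(-167304926057988/15083388271) = -8336804465469542040/15083388271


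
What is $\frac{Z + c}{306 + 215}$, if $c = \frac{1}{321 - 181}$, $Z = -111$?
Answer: $- \frac{15539}{72940} \approx -0.21304$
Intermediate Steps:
$c = \frac{1}{140} \approx 0.0071429$
$\frac{Z + c}{306 + 215} = \frac{-111 + \frac{1}{140}}{306 + 215} = - \frac{15539}{140 \cdot 521} = \left(- \frac{15539}{140}\right) \frac{1}{521} = - \frac{15539}{72940}$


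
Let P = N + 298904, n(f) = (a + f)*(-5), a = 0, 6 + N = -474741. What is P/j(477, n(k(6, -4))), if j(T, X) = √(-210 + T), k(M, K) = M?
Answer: -175843*√267/267 ≈ -10761.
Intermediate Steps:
N = -474747 (N = -6 - 474741 = -474747)
n(f) = -5*f (n(f) = (0 + f)*(-5) = f*(-5) = -5*f)
P = -175843 (P = -474747 + 298904 = -175843)
P/j(477, n(k(6, -4))) = -175843/√(-210 + 477) = -175843*√267/267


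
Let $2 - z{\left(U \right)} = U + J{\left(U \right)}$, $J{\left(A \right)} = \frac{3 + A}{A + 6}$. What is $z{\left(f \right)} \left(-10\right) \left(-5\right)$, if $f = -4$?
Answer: $325$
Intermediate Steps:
$J{\left(A \right)} = \frac{3 + A}{6 + A}$
$z{\left(U \right)} = 2 - U - \frac{3 + U}{6 + U}$ ($z{\left(U \right)} = 2 - \left(U + \frac{3 + U}{6 + U}\right) = 2 - U - \frac{3 + U}{6 + U}$)
$z{\left(f \right)} \left(-10\right) \left(-5\right) = \frac{9 - \left(-4\right)^{2} - -20}{6 - 4} \left(-10\right) \left(-5\right) = \frac{9 - 16 + 20}{2} \left(-10\right) \left(-5\right) = \frac{1}{2} \cdot 13 \left(-10\right) \left(-5\right) = \frac{13}{2} \left(-10\right) \left(-5\right) = \left(-65\right) \left(-5\right) = 325$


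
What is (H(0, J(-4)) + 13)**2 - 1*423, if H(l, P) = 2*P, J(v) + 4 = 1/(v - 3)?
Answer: -19638/49 ≈ -400.78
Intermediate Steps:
J(v) = -4 + 1/(-3 + v) (J(v) = -4 + 1/(v - 3) = -4 + 1/(-3 + v))
(H(0, J(-4)) + 13)**2 - 1*423 = (2*((13 - 4*(-4))/(-3 - 4)) + 13)**2 - 1*423 = (2*((13 + 16)/(-7)) + 13)**2 - 423 = (2*(-1/7*29) + 13)**2 - 423 = (2*(-29/7) + 13)**2 - 423 = (-58/7 + 13)**2 - 423 = (33/7)**2 - 423 = 1089/49 - 423 = -19638/49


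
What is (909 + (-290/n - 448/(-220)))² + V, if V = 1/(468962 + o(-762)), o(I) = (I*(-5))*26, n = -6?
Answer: 14233281481634777/15464398950 ≈ 9.2039e+5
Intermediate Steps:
o(I) = -130*I (o(I) = -5*I*26 = -130*I)
V = 1/568022 (V = 1/(468962 - 130*(-762)) = 1/(468962 + 99060) = 1/568022 ≈ 1.7605e-6)
(909 + (-290/n - 448/(-220)))² + V = (909 + (-290/(-6) - 448/(-220)))² + 1/568022 = (909 + (-290*(-⅙) - 448*(-1/220)))² + 1/568022 = (909 + (145/3 + 112/55))² + 1/568022 = (909 + 8311/165)² + 1/568022 = (158296/165)² + 1/568022 = 25057623616/27225 + 1/568022 = 14233281481634777/15464398950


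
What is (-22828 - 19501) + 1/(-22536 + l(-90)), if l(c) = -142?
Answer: -959937063/22678 ≈ -42329.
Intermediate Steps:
(-22828 - 19501) + 1/(-22536 + l(-90)) = (-22828 - 19501) + 1/(-22536 - 142) = -42329 + 1/(-22678) = -42329 - 1/22678 = -959937063/22678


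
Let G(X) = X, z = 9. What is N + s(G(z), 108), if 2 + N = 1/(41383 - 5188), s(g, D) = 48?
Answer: 1664971/36195 ≈ 46.000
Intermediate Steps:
N = -72389/36195 (N = -2 + 1/(41383 - 5188) = -2 + 1/36195 = -72389/36195 ≈ -2.0000)
N + s(G(z), 108) = -72389/36195 + 48 = 1664971/36195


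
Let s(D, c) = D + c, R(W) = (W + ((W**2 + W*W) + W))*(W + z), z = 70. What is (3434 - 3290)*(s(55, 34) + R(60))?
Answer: 137043216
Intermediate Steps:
R(W) = (70 + W)*(2*W + 2*W**2) (R(W) = (W + ((W**2 + W*W) + W))*(W + 70) = (W + ((W**2 + W**2) + W))*(70 + W) = (W + (2*W**2 + W))*(70 + W) = (W + (W + 2*W**2))*(70 + W) = (2*W + 2*W**2)*(70 + W) = (70 + W)*(2*W + 2*W**2))
(3434 - 3290)*(s(55, 34) + R(60)) = (3434 - 3290)*((55 + 34) + 2*60*(70 + 60**2 + 71*60)) = 144*(89 + 2*60*(70 + 3600 + 4260)) = 144*(89 + 2*60*7930) = 144*(89 + 951600) = 144*951689 = 137043216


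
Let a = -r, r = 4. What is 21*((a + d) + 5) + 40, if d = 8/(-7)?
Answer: 37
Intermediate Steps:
d = -8/7 (d = 8*(-⅐) = -8/7 ≈ -1.1429)
a = -4 (a = -1*4 = -4)
21*((a + d) + 5) + 40 = 21*((-4 - 8/7) + 5) + 40 = 21*(-36/7 + 5) + 40 = 21*(-⅐) + 40 = -3 + 40 = 37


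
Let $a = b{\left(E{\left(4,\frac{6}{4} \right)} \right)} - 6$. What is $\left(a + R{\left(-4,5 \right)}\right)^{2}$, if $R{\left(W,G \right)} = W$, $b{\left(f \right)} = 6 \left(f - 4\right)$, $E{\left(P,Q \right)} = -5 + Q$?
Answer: $3025$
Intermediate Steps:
$b{\left(f \right)} = -24 + 6 f$ ($b{\left(f \right)} = 6 \left(-4 + f\right) = -24 + 6 f$)
$a = -51$ ($a = \left(-24 + 6 \left(-5 + \frac{6}{4}\right)\right) - 6 = \left(-24 + 6 \left(-5 + 6 \cdot \frac{1}{4}\right)\right) - 6 = \left(-24 + 6 \left(-5 + \frac{3}{2}\right)\right) - 6 = \left(-24 + 6 \left(- \frac{7}{2}\right)\right) - 6 = \left(-24 - 21\right) - 6 = -45 - 6 = -51$)
$\left(a + R{\left(-4,5 \right)}\right)^{2} = \left(-51 - 4\right)^{2} = \left(-55\right)^{2} = 3025$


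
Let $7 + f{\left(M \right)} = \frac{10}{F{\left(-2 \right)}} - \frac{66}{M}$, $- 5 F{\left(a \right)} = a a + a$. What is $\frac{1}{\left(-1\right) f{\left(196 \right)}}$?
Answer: $\frac{98}{3169} \approx 0.030925$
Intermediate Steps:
$F{\left(a \right)} = - \frac{a}{5} - \frac{a^{2}}{5}$ ($F{\left(a \right)} = - \frac{a a + a}{5} = - \frac{a^{2} + a}{5} = - \frac{a + a^{2}}{5} = - \frac{a}{5} - \frac{a^{2}}{5}$)
$f{\left(M \right)} = -32 - \frac{66}{M}$ ($f{\left(M \right)} = -7 + \left(\frac{10}{\left(- \frac{1}{5}\right) \left(-2\right) \left(1 - 2\right)} - \frac{66}{M}\right) = -7 + \left(\frac{10}{\left(- \frac{1}{5}\right) \left(-2\right) \left(-1\right)} - \frac{66}{M}\right) = -7 + \left(\frac{10}{- \frac{2}{5}} - \frac{66}{M}\right) = -7 + \left(10 \left(- \frac{5}{2}\right) - \frac{66}{M}\right) = -7 - \left(25 + \frac{66}{M}\right) = -32 - \frac{66}{M}$)
$\frac{1}{\left(-1\right) f{\left(196 \right)}} = \frac{1}{\left(-1\right) \left(-32 - \frac{66}{196}\right)} = \frac{1}{\left(-1\right) \left(-32 - \frac{33}{98}\right)} = \frac{1}{\left(-1\right) \left(- \frac{3169}{98}\right)} = \frac{1}{\frac{3169}{98}} = \frac{98}{3169}$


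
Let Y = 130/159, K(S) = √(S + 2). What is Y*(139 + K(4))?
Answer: 18070/159 + 130*√6/159 ≈ 115.65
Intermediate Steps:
K(S) = √(2 + S)
Y = 130/159 (Y = 130*(1/159) = 130/159 ≈ 0.81761)
Y*(139 + K(4)) = 130*(139 + √(2 + 4))/159 = 130*(139 + √6)/159 = 18070/159 + 130*√6/159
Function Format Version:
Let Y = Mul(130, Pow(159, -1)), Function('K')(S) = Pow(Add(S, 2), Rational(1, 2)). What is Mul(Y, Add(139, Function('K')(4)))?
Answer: Add(Rational(18070, 159), Mul(Rational(130, 159), Pow(6, Rational(1, 2)))) ≈ 115.65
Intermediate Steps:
Function('K')(S) = Pow(Add(2, S), Rational(1, 2))
Y = Rational(130, 159) (Y = Mul(130, Rational(1, 159)) = Rational(130, 159) ≈ 0.81761)
Mul(Y, Add(139, Function('K')(4))) = Mul(Rational(130, 159), Add(139, Pow(Add(2, 4), Rational(1, 2)))) = Mul(Rational(130, 159), Add(139, Pow(6, Rational(1, 2)))) = Add(Rational(18070, 159), Mul(Rational(130, 159), Pow(6, Rational(1, 2))))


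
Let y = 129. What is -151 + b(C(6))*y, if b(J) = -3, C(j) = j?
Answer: -538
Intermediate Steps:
-151 + b(C(6))*y = -151 - 3*129 = -151 - 387 = -538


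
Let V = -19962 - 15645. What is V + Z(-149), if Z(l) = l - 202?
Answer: -35958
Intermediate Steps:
Z(l) = -202 + l
V = -35607
V + Z(-149) = -35607 + (-202 - 149) = -35607 - 351 = -35958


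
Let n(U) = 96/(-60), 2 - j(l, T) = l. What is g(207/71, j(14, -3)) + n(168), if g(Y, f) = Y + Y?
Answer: 1502/355 ≈ 4.2310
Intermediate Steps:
j(l, T) = 2 - l
n(U) = -8/5 (n(U) = 96*(-1/60) = -8/5)
g(Y, f) = 2*Y
g(207/71, j(14, -3)) + n(168) = 2*(207/71) - 8/5 = 414/71 - 8/5 = 1502/355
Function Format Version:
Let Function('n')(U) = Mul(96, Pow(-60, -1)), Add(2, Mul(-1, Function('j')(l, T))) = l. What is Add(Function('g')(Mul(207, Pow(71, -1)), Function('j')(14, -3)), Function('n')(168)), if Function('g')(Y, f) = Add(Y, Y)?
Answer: Rational(1502, 355) ≈ 4.2310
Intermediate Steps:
Function('j')(l, T) = Add(2, Mul(-1, l))
Function('n')(U) = Rational(-8, 5) (Function('n')(U) = Mul(96, Rational(-1, 60)) = Rational(-8, 5))
Function('g')(Y, f) = Mul(2, Y)
Add(Function('g')(Mul(207, Pow(71, -1)), Function('j')(14, -3)), Function('n')(168)) = Add(Mul(2, Mul(207, Pow(71, -1))), Rational(-8, 5)) = Add(Mul(2, Mul(207, Rational(1, 71))), Rational(-8, 5)) = Add(Mul(2, Rational(207, 71)), Rational(-8, 5)) = Add(Rational(414, 71), Rational(-8, 5)) = Rational(1502, 355)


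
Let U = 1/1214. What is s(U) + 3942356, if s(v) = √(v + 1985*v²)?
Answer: 3942356 + √3199/1214 ≈ 3.9424e+6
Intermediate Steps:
U = 1/1214 ≈ 0.00082372
s(U) + 3942356 = √((1 + 1985*(1/1214))/1214) + 3942356 = √((1 + 1985/1214)/1214) + 3942356 = √((1/1214)*(3199/1214)) + 3942356 = √(3199/1473796) + 3942356 = √3199/1214 + 3942356 = 3942356 + √3199/1214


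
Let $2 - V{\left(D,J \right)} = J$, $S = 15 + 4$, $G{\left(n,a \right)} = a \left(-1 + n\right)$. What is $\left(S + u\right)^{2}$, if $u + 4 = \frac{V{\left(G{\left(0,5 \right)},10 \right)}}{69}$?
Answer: $\frac{1054729}{4761} \approx 221.54$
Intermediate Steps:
$S = 19$
$V{\left(D,J \right)} = 2 - J$
$u = - \frac{284}{69}$ ($u = -4 + \frac{2 - 10}{69} = -4 + \left(2 - 10\right) \frac{1}{69} = -4 - \frac{8}{69} = - \frac{284}{69} \approx -4.1159$)
$\left(S + u\right)^{2} = \left(19 - \frac{284}{69}\right)^{2} = \left(\frac{1027}{69}\right)^{2} = \frac{1054729}{4761}$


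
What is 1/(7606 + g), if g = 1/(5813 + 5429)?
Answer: 11242/85506653 ≈ 0.00013148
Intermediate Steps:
g = 1/11242 ≈ 8.8952e-5
1/(7606 + g) = 1/(7606 + 1/11242) = 1/(85506653/11242) = 11242/85506653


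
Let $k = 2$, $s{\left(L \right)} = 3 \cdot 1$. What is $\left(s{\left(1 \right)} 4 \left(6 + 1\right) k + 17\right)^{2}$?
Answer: $34225$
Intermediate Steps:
$s{\left(L \right)} = 3$
$\left(s{\left(1 \right)} 4 \left(6 + 1\right) k + 17\right)^{2} = \left(3 \cdot 4 \left(6 + 1\right) 2 + 17\right)^{2} = \left(3 \cdot 4 \cdot 7 \cdot 2 + 17\right)^{2} = \left(3 \cdot 28 \cdot 2 + 17\right)^{2} = \left(84 \cdot 2 + 17\right)^{2} = \left(168 + 17\right)^{2} = 185^{2} = 34225$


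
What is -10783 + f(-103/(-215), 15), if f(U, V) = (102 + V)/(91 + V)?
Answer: -1142881/106 ≈ -10782.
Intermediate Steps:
f(U, V) = (102 + V)/(91 + V)
-10783 + f(-103/(-215), 15) = -10783 + (102 + 15)/(91 + 15) = -10783 + 117/106 = -1142881/106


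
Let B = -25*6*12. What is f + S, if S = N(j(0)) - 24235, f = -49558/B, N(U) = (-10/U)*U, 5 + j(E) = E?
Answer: -21795721/900 ≈ -24217.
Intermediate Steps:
j(E) = -5 + E
N(U) = -10
B = -1800 (B = -150*12 = -1800)
f = 24779/900 (f = -49558/(-1800) = -49558*(-1/1800) = 24779/900 ≈ 27.532)
S = -24245 (S = -10 - 24235 = -24245)
f + S = 24779/900 - 24245 = -21795721/900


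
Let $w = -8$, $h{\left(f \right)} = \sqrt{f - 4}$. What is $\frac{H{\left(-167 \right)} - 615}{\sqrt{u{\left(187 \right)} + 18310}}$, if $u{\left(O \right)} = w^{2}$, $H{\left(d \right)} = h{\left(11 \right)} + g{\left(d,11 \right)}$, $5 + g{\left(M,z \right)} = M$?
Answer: $\frac{\sqrt{18374} \left(-787 + \sqrt{7}\right)}{18374} \approx -5.7864$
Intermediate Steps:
$g{\left(M,z \right)} = -5 + M$
$h{\left(f \right)} = \sqrt{-4 + f}$
$H{\left(d \right)} = -5 + d + \sqrt{7}$ ($H{\left(d \right)} = \sqrt{-4 + 11} + \left(-5 + d\right) = \sqrt{7} + \left(-5 + d\right) = -5 + d + \sqrt{7}$)
$u{\left(O \right)} = 64$ ($u{\left(O \right)} = \left(-8\right)^{2} = 64$)
$\frac{H{\left(-167 \right)} - 615}{\sqrt{u{\left(187 \right)} + 18310}} = \frac{\left(-5 - 167 + \sqrt{7}\right) - 615}{\sqrt{64 + 18310}} = \frac{\left(-172 + \sqrt{7}\right) - 615}{\sqrt{18374}} = \left(-787 + \sqrt{7}\right) \frac{\sqrt{18374}}{18374} = \frac{\sqrt{18374} \left(-787 + \sqrt{7}\right)}{18374}$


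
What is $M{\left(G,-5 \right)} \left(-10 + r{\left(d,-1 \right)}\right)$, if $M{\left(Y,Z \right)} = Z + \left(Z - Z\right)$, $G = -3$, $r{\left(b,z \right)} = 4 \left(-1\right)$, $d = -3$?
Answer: $70$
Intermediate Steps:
$r{\left(b,z \right)} = -4$
$M{\left(Y,Z \right)} = Z$ ($M{\left(Y,Z \right)} = Z + 0 = Z$)
$M{\left(G,-5 \right)} \left(-10 + r{\left(d,-1 \right)}\right) = - 5 \left(-10 - 4\right) = \left(-5\right) \left(-14\right) = 70$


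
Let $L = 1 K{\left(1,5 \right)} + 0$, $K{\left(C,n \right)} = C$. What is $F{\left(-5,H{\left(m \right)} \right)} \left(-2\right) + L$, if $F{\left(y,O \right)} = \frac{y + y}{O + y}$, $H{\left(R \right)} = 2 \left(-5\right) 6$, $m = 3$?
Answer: $\frac{9}{13} \approx 0.69231$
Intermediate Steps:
$H{\left(R \right)} = -60$ ($H{\left(R \right)} = \left(-10\right) 6 = -60$)
$F{\left(y,O \right)} = \frac{2 y}{O + y}$
$L = 1$ ($L = 1 \cdot 1 + 0 = 1 + 0 = 1$)
$F{\left(-5,H{\left(m \right)} \right)} \left(-2\right) + L = 2 \left(-5\right) \frac{1}{-60 - 5} \left(-2\right) + 1 = 2 \left(-5\right) \frac{1}{-65} \left(-2\right) + 1 = 2 \left(-5\right) \left(- \frac{1}{65}\right) \left(-2\right) + 1 = \frac{2}{13} \left(-2\right) + 1 = - \frac{4}{13} + 1 = \frac{9}{13}$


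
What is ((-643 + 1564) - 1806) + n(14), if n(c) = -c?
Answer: -899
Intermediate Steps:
((-643 + 1564) - 1806) + n(14) = ((-643 + 1564) - 1806) - 1*14 = (921 - 1806) - 14 = -885 - 14 = -899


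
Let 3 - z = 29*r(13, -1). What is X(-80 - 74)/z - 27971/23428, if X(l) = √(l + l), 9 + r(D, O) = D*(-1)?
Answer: -27971/23428 + 2*I*√77/641 ≈ -1.1939 + 0.027379*I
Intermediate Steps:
r(D, O) = -9 - D (r(D, O) = -9 + D*(-1) = -9 - D)
z = 641 (z = 3 - 29*(-9 - 1*13) = 3 - 29*(-9 - 13) = 3 - 29*(-22) = 3 - 1*(-638) = 3 + 638 = 641)
X(l) = √2*√l (X(l) = √(2*l) = √2*√l)
X(-80 - 74)/z - 27971/23428 = (√2*√(-80 - 74))/641 - 27971/23428 = (√2*√(-154))*(1/641) - 27971*1/23428 = (√2*(I*√154))*(1/641) - 27971/23428 = (2*I*√77)*(1/641) - 27971/23428 = 2*I*√77/641 - 27971/23428 = -27971/23428 + 2*I*√77/641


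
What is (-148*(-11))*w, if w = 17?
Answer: 27676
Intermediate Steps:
(-148*(-11))*w = -148*(-11)*17 = 1628*17 = 27676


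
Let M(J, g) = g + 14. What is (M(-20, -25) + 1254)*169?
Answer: 210067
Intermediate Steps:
M(J, g) = 14 + g
(M(-20, -25) + 1254)*169 = ((14 - 25) + 1254)*169 = (-11 + 1254)*169 = 1243*169 = 210067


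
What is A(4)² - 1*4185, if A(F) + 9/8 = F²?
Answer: -253679/64 ≈ -3963.7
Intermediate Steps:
A(F) = -9/8 + F²
A(4)² - 1*4185 = (-9/8 + 4²)² - 1*4185 = (-9/8 + 16)² - 4185 = (119/8)² - 4185 = 14161/64 - 4185 = -253679/64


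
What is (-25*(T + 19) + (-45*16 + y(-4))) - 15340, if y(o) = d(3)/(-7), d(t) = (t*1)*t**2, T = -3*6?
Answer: -112622/7 ≈ -16089.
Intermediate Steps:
T = -18
d(t) = t**3 (d(t) = t*t**2 = t**3)
y(o) = -27/7 (y(o) = 3**3/(-7) = 27*(-1/7) = -27/7)
(-25*(T + 19) + (-45*16 + y(-4))) - 15340 = (-25*(-18 + 19) + (-45*16 - 27/7)) - 15340 = (-25*1 + (-720 - 27/7)) - 15340 = (-25 - 5067/7) - 15340 = -5242/7 - 15340 = -112622/7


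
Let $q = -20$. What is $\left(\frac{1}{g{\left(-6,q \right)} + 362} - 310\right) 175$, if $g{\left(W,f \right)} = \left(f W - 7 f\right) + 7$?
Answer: $- \frac{34123075}{629} \approx -54250.0$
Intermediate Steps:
$g{\left(W,f \right)} = 7 - 7 f + W f$ ($g{\left(W,f \right)} = \left(W f - 7 f\right) + 7 = \left(- 7 f + W f\right) + 7 = 7 - 7 f + W f$)
$\left(\frac{1}{g{\left(-6,q \right)} + 362} - 310\right) 175 = \left(\frac{1}{\left(7 - -140 - -120\right) + 362} - 310\right) 175 = \left(\frac{1}{\left(7 + 140 + 120\right) + 362} - 310\right) 175 = \left(\frac{1}{267 + 362} - 310\right) 175 = \left(\frac{1}{629} - 310\right) 175 = \left(- \frac{194989}{629}\right) 175 = - \frac{34123075}{629}$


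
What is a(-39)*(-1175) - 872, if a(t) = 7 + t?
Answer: 36728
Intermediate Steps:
a(-39)*(-1175) - 872 = (7 - 39)*(-1175) - 872 = -32*(-1175) - 872 = 37600 - 872 = 36728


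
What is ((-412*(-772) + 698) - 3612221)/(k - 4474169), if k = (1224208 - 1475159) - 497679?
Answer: 3293459/5222799 ≈ 0.63059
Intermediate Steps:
k = -748630 (k = -250951 - 497679 = -748630)
((-412*(-772) + 698) - 3612221)/(k - 4474169) = ((-412*(-772) + 698) - 3612221)/(-748630 - 4474169) = ((318064 + 698) - 3612221)/(-5222799) = (318762 - 3612221)*(-1/5222799) = -3293459*(-1/5222799) = 3293459/5222799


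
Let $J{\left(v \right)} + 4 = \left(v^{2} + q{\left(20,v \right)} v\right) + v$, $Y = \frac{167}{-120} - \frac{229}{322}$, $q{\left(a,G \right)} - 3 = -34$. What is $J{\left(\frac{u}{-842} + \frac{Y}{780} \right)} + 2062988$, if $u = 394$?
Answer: $\frac{83036019039251943637293889}{40250162791762560000} \approx 2.063 \cdot 10^{6}$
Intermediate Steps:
$q{\left(a,G \right)} = -31$ ($q{\left(a,G \right)} = 3 - 34 = -31$)
$Y = - \frac{40627}{19320}$ ($Y = 167 \left(- \frac{1}{120}\right) - \frac{229}{322} = - \frac{167}{120} - \frac{229}{322} = - \frac{40627}{19320} \approx -2.1028$)
$J{\left(v \right)} = -4 + v^{2} - 30 v$ ($J{\left(v \right)} = -4 + \left(\left(v^{2} - 31 v\right) + v\right) = -4 + \left(v^{2} - 30 v\right) = -4 + v^{2} - 30 v$)
$J{\left(\frac{u}{-842} + \frac{Y}{780} \right)} + 2062988 = \left(-4 + \left(\frac{394}{-842} - \frac{40627}{19320 \cdot 780}\right)^{2} - 30 \left(\frac{394}{-842} - \frac{40627}{19320 \cdot 780}\right)\right) + 2062988 = \left(-4 + \left(394 \left(- \frac{1}{842}\right) - \frac{40627}{15069600}\right)^{2} - 30 \left(394 \left(- \frac{1}{842}\right) - \frac{40627}{15069600}\right)\right) + 2062988 = \left(-4 + \left(- \frac{197}{421} - \frac{40627}{15069600}\right)^{2} - 30 \left(- \frac{197}{421} - \frac{40627}{15069600}\right)\right) + 2062988 = \left(-4 + \left(- \frac{2985815167}{6344301600}\right)^{2} - - \frac{2985815167}{211476720}\right) + 2062988 = \left(-4 + \frac{8915092211487237889}{40250162791762560000} + \frac{2985815167}{211476720}\right) + 2062988 = \frac{416201799283508013889}{40250162791762560000} + 2062988 = \frac{83036019039251943637293889}{40250162791762560000}$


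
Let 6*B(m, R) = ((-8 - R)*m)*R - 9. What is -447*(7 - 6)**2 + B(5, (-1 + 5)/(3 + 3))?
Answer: -24479/54 ≈ -453.31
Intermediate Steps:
B(m, R) = -3/2 + R*m*(-8 - R)/6 (B(m, R) = (((-8 - R)*m)*R - 9)/6 = ((m*(-8 - R))*R - 9)/6 = (R*m*(-8 - R) - 9)/6 = (-9 + R*m*(-8 - R))/6 = -3/2 + R*m*(-8 - R)/6)
-447*(7 - 6)**2 + B(5, (-1 + 5)/(3 + 3)) = -447*(7 - 6)**2 + (-3/2 - 4/3*(-1 + 5)/(3 + 3)*5 - 1/6*5*((-1 + 5)/(3 + 3))**2) = -447*1**2 + (-3/2 - 4/3*4/6*5 - 1/6*5*(4/6)**2) = -447*1 + (-3/2 - 4/3*4*(1/6)*5 - 1/6*5*(4*(1/6))**2) = -447 + (-3/2 - 4/3*2/3*5 - 1/6*5*(2/3)**2) = -447 + (-3/2 - 40/9 - 1/6*5*4/9) = -447 + (-3/2 - 40/9 - 10/27) = -447 - 341/54 = -24479/54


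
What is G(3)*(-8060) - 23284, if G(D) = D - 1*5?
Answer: -7164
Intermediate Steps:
G(D) = -5 + D (G(D) = D - 5 = -5 + D)
G(3)*(-8060) - 23284 = (-5 + 3)*(-8060) - 23284 = -2*(-8060) - 23284 = 16120 - 23284 = -7164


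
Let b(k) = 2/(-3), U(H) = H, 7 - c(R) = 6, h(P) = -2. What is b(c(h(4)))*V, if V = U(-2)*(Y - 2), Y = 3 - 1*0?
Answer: 4/3 ≈ 1.3333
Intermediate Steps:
c(R) = 1 (c(R) = 7 - 1*6 = 7 - 6 = 1)
Y = 3 (Y = 3 + 0 = 3)
V = -2 (V = -2*(3 - 2) = -2*1 = -2)
b(k) = -2/3 (b(k) = 2*(-1/3) = -2/3)
b(c(h(4)))*V = -2/3*(-2) = 4/3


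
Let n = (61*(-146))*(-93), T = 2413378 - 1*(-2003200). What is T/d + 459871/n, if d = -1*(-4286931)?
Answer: 625500145225/394520544022 ≈ 1.5855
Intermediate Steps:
d = 4286931
T = 4416578 (T = 2413378 + 2003200 = 4416578)
n = 828258 (n = -8906*(-93) = 828258)
T/d + 459871/n = 4416578/4286931 + 459871/828258 = 625500145225/394520544022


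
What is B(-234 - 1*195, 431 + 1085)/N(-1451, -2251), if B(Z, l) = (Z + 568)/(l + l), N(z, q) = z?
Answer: -139/4399432 ≈ -3.1595e-5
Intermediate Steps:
B(Z, l) = (568 + Z)/(2*l) (B(Z, l) = (568 + Z)/((2*l)) = (568 + Z)*(1/(2*l)) = (568 + Z)/(2*l))
B(-234 - 1*195, 431 + 1085)/N(-1451, -2251) = ((568 + (-234 - 1*195))/(2*(431 + 1085)))/(-1451) = ((½)*(568 + (-234 - 195))/1516)*(-1/1451) = ((½)*(1/1516)*(568 - 429))*(-1/1451) = ((½)*(1/1516)*139)*(-1/1451) = (139/3032)*(-1/1451) = -139/4399432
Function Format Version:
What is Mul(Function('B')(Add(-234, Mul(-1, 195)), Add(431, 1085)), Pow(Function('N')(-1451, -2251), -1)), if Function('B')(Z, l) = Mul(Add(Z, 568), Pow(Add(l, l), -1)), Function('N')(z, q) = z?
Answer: Rational(-139, 4399432) ≈ -3.1595e-5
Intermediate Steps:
Function('B')(Z, l) = Mul(Rational(1, 2), Pow(l, -1), Add(568, Z)) (Function('B')(Z, l) = Mul(Add(568, Z), Pow(Mul(2, l), -1)) = Mul(Add(568, Z), Mul(Rational(1, 2), Pow(l, -1))) = Mul(Rational(1, 2), Pow(l, -1), Add(568, Z)))
Mul(Function('B')(Add(-234, Mul(-1, 195)), Add(431, 1085)), Pow(Function('N')(-1451, -2251), -1)) = Mul(Mul(Rational(1, 2), Pow(Add(431, 1085), -1), Add(568, Add(-234, Mul(-1, 195)))), Pow(-1451, -1)) = Mul(Mul(Rational(1, 2), Pow(1516, -1), Add(568, Add(-234, -195))), Rational(-1, 1451)) = Mul(Mul(Rational(1, 2), Rational(1, 1516), Add(568, -429)), Rational(-1, 1451)) = Mul(Mul(Rational(1, 2), Rational(1, 1516), 139), Rational(-1, 1451)) = Mul(Rational(139, 3032), Rational(-1, 1451)) = Rational(-139, 4399432)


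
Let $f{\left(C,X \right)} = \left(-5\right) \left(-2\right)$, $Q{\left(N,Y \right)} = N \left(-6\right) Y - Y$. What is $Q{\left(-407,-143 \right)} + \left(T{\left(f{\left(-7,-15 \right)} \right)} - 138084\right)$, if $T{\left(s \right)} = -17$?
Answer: $-487164$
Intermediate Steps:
$Q{\left(N,Y \right)} = - Y - 6 N Y$ ($Q{\left(N,Y \right)} = - 6 N Y - Y = - Y - 6 N Y$)
$f{\left(C,X \right)} = 10$
$Q{\left(-407,-143 \right)} + \left(T{\left(f{\left(-7,-15 \right)} \right)} - 138084\right) = \left(-1\right) \left(-143\right) \left(1 + 6 \left(-407\right)\right) - 138101 = \left(-1\right) \left(-143\right) \left(1 - 2442\right) - 138101 = \left(-1\right) \left(-143\right) \left(-2441\right) - 138101 = -349063 - 138101 = -487164$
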